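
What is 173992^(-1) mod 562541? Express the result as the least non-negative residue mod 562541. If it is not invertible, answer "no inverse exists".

Compute gcd(173992, 562541):
562541 = 3·173992 + 40565
173992 = 4·40565 + 11732
40565 = 3·11732 + 5369
11732 = 2·5369 + 994
5369 = 5·994 + 399
994 = 2·399 + 196
399 = 2·196 + 7
196 = 28·7 + 0
Since gcd = 7 > 1, 173992 is not a unit mod 562541.

no inverse exists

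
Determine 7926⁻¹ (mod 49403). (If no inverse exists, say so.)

Extended Euclidean algorithm:
49403 = 6·7926 + 1847
7926 = 4·1847 + 538
1847 = 3·538 + 233
538 = 2·233 + 72
233 = 3·72 + 17
72 = 4·17 + 4
17 = 4·4 + 1
4 = 4·1 + 0
The gcd is 1. Working backward:
1 = 17 − 4·4
1 = −4·72 + 17·17
1 = 17·233 − 55·72
1 = −55·538 + 127·233
1 = 127·1847 − 436·538
1 = −436·7926 + 1871·1847
1 = 1871·49403 − 11662·7926
So 7926·(-11662) ≡ 1 (mod 49403), and -11662 ≡ 37741 (mod 49403).

37741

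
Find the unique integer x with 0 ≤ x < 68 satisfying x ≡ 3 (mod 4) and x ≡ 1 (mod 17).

Write x = 3 + 4·k. Then 4·k ≡ 1 − 3 ≡ 15 (mod 17).
Need 4⁻¹ mod 17. Extended Euclid on (17, 4):
17 = 4×4 + 1
4 = 4×1 + 0
Back-substitute:
1 = 17 − 4·4
4⁻¹ ≡ 13 (mod 17), so k ≡ 13·15 ≡ 8 (mod 17).
x = 3 + 4·8 = 35.

35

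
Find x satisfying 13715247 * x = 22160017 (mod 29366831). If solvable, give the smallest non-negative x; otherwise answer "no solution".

gcd(13715247, 29366831):
29366831 = 2×13715247 + 1936337
13715247 = 7×1936337 + 160888
1936337 = 12×160888 + 5681
160888 = 28×5681 + 1820
5681 = 3×1820 + 221
1820 = 8×221 + 52
221 = 4×52 + 13
52 = 4×13 + 0
gcd = 13, but 13 ∤ 22160017, so the congruence has no solution.

no solution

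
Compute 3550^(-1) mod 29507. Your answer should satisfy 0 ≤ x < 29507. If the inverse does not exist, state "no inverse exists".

Run Euclid on (29507, 3550):
29507 = 8·3550 + 1107
3550 = 3·1107 + 229
1107 = 4·229 + 191
229 = 1·191 + 38
191 = 5·38 + 1
38 = 38·1 + 0
Since gcd(3550, 29507) = 1, back-substitute to write 1 as a combination:
1 = 191 − 5·38
1 = −5·229 + 6·191
1 = 6·1107 − 29·229
1 = −29·3550 + 93·1107
1 = 93·29507 − 773·3550
So 3550·(-773) ≡ 1 (mod 29507), and -773 ≡ 28734 (mod 29507).

28734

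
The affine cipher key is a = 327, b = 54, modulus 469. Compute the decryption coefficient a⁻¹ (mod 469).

360

Extended Euclidean algorithm:
469 = 1·327 + 142
327 = 2·142 + 43
142 = 3·43 + 13
43 = 3·13 + 4
13 = 3·4 + 1
4 = 4·1 + 0
The gcd is 1. Working backward:
1 = 13 − 3·4
1 = −3·43 + 10·13
1 = 10·142 − 33·43
1 = −33·327 + 76·142
1 = 76·469 − 109·327
So 327·(-109) ≡ 1 (mod 469), and -109 ≡ 360 (mod 469).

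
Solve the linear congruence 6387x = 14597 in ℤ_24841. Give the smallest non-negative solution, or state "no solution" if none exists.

10799

First find gcd(6387, 24841):
24841 = 3·6387 + 5680
6387 = 1·5680 + 707
5680 = 8·707 + 24
707 = 29·24 + 11
24 = 2·11 + 2
11 = 5·2 + 1
2 = 2·1 + 0
gcd = 1, so a unique solution mod 24841 exists.
Back-substitute for the Bézout coefficients:
1 = 11 − 5·2
1 = −5·24 + 11·11
1 = 11·707 − 324·24
1 = −324·5680 + 2603·707
1 = 2603·6387 − 2927·5680
1 = −2927·24841 + 11384·6387
So 6387·(11384) ≡ 1 (mod 24841), giving 6387⁻¹ ≡ 11384.
x ≡ 6387⁻¹·14597 ≡ 11384·14597 ≡ 10799 (mod 24841).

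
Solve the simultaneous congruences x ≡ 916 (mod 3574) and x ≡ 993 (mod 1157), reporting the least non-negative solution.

Write x = 916 + 3574·k. Then 3574·k ≡ 993 − 916 ≡ 77 (mod 1157).
Need 3574⁻¹ mod 1157. Extended Euclid on (1157, 103):
1157 = 11×103 + 24
103 = 4×24 + 7
24 = 3×7 + 3
7 = 2×3 + 1
3 = 3×1 + 0
Back-substitute:
1 = 7 − 2·3
1 = −2·24 + 7·7
1 = 7·103 − 30·24
1 = −30·1157 + 337·103
3574⁻¹ ≡ 337 (mod 1157), so k ≡ 337·77 ≡ 495 (mod 1157).
x = 916 + 3574·495 = 1770046.

1770046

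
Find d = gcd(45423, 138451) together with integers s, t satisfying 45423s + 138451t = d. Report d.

Apply Euclid's algorithm to 138451 and 45423:
138451 = 3×45423 + 2182
45423 = 20×2182 + 1783
2182 = 1×1783 + 399
1783 = 4×399 + 187
399 = 2×187 + 25
187 = 7×25 + 12
25 = 2×12 + 1
12 = 12×1 + 0
gcd(45423, 138451) = 1.
Express as a combination:
1 = 25 − 2·12
1 = −2·187 + 15·25
1 = 15·399 − 32·187
1 = −32·1783 + 143·399
1 = 143·2182 − 175·1783
1 = −175·45423 + 3643·2182
1 = 3643·138451 − 11104·45423
So 1 = (3643)·138451 + (-11104)·45423.

1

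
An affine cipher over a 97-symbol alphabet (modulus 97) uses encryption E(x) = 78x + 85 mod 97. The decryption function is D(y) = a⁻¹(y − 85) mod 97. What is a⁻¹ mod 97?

gcd(97, 78) by repeated division:
97 = 1·78 + 19
78 = 4·19 + 2
19 = 9·2 + 1
2 = 2·1 + 0
The gcd is 1. Working backward:
1 = 19 − 9·2
1 = −9·78 + 37·19
1 = 37·97 − 46·78
So 78·(-46) ≡ 1 (mod 97), and -46 ≡ 51 (mod 97).

51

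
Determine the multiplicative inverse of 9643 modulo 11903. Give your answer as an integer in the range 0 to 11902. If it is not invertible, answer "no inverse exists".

gcd(11903, 9643) by repeated division:
11903 = 1·9643 + 2260
9643 = 4·2260 + 603
2260 = 3·603 + 451
603 = 1·451 + 152
451 = 2·152 + 147
152 = 1·147 + 5
147 = 29·5 + 2
5 = 2·2 + 1
2 = 2·1 + 0
The gcd is 1. Working backward:
1 = 5 − 2·2
1 = −2·147 + 59·5
1 = 59·152 − 61·147
1 = −61·451 + 181·152
1 = 181·603 − 242·451
1 = −242·2260 + 907·603
1 = 907·9643 − 3870·2260
1 = −3870·11903 + 4777·9643
So 9643·4777 ≡ 1 (mod 11903).

4777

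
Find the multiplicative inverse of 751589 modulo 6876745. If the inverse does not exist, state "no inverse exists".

4782299

gcd(6876745, 751589) by repeated division:
6876745 = 9·751589 + 112444
751589 = 6·112444 + 76925
112444 = 1·76925 + 35519
76925 = 2·35519 + 5887
35519 = 6·5887 + 197
5887 = 29·197 + 174
197 = 1·174 + 23
174 = 7·23 + 13
23 = 1·13 + 10
13 = 1·10 + 3
10 = 3·3 + 1
3 = 3·1 + 0
The gcd is 1. Working backward:
1 = 10 − 3·3
1 = −3·13 + 4·10
1 = 4·23 − 7·13
1 = −7·174 + 53·23
1 = 53·197 − 60·174
1 = −60·5887 + 1793·197
1 = 1793·35519 − 10818·5887
1 = −10818·76925 + 23429·35519
1 = 23429·112444 − 34247·76925
1 = −34247·751589 + 228911·112444
1 = 228911·6876745 − 2094446·751589
Thus 751589·(-2094446) ≡ 1 (mod 6876745); reducing, -2094446 mod 6876745 = 4782299.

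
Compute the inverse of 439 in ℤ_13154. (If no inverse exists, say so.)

7401

gcd(13154, 439) by repeated division:
13154 = 29×439 + 423
439 = 1×423 + 16
423 = 26×16 + 7
16 = 2×7 + 2
7 = 3×2 + 1
2 = 2×1 + 0
The gcd is 1. Working backward:
1 = 7 − 3·2
1 = −3·16 + 7·7
1 = 7·423 − 185·16
1 = −185·439 + 192·423
1 = 192·13154 − 5753·439
So 439·(-5753) ≡ 1 (mod 13154), and -5753 ≡ 7401 (mod 13154).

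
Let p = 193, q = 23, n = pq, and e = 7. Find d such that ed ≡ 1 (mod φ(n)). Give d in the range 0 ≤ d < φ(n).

1207

φ(n) = (p−1)(q−1) = 192·22 = 4224.
Need d with 7·d ≡ 1 (mod 4224). Apply the extended Euclidean algorithm:
4224 = 603·7 + 3
7 = 2·3 + 1
3 = 3·1 + 0
Back-substitute:
1 = 7 − 2·3
1 = −2·4224 + 1207·7
So 7·1207 ≡ 1 (mod 4224), hence d = 1207.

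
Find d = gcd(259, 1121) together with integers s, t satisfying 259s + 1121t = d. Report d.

Repeated division:
1121 = 4*259 + 85
259 = 3*85 + 4
85 = 21*4 + 1
4 = 4*1 + 0
gcd(259, 1121) = 1.
Back-substituting:
1 = 85 − 21·4
1 = −21·259 + 64·85
1 = 64·1121 − 277·259
So 1 = (64)·1121 + (-277)·259.

1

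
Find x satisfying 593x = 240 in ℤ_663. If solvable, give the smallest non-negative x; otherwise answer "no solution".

First find gcd(593, 663):
663 = 1·593 + 70
593 = 8·70 + 33
70 = 2·33 + 4
33 = 8·4 + 1
4 = 4·1 + 0
gcd = 1, so a unique solution mod 663 exists.
Back-substitute for the Bézout coefficients:
1 = 33 − 8·4
1 = −8·70 + 17·33
1 = 17·593 − 144·70
1 = −144·663 + 161·593
So 593·(161) ≡ 1 (mod 663), giving 593⁻¹ ≡ 161.
x ≡ 593⁻¹·240 ≡ 161·240 ≡ 186 (mod 663).

186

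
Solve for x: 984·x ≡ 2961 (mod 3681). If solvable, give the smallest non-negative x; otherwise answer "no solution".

927

First find gcd(984, 3681):
3681 = 3*984 + 729
984 = 1*729 + 255
729 = 2*255 + 219
255 = 1*219 + 36
219 = 6*36 + 3
36 = 12*3 + 0
gcd = 3 and 3 | 2961, so solutions exist. Divide through by 3: 328x ≡ 987 (mod 1227).
Now find 328⁻¹ mod 1227:
1227 = 3×328 + 243
328 = 1×243 + 85
243 = 2×85 + 73
85 = 1×73 + 12
73 = 6×12 + 1
12 = 12×1 + 0
Back-substitute:
1 = 73 − 6·12
1 = −6·85 + 7·73
1 = 7·243 − 20·85
1 = −20·328 + 27·243
1 = 27·1227 − 101·328
So 328·(-101) ≡ 1 (mod 1227), i.e. 328⁻¹ ≡ 1126.
Then x ≡ 1126·987 ≡ 927 (mod 1227); the smallest non-negative solution is x = 927.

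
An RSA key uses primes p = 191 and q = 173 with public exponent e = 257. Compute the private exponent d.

11953

φ(n) = (p−1)(q−1) = 190·172 = 32680.
Need d with 257·d ≡ 1 (mod 32680). Apply the extended Euclidean algorithm:
32680 = 127·257 + 41
257 = 6·41 + 11
41 = 3·11 + 8
11 = 1·8 + 3
8 = 2·3 + 2
3 = 1·2 + 1
2 = 2·1 + 0
Back-substitute:
1 = 3 − 2
1 = −8 + 3·3
1 = 3·11 − 4·8
1 = −4·41 + 15·11
1 = 15·257 − 94·41
1 = −94·32680 + 11953·257
So 257·11953 ≡ 1 (mod 32680), hence d = 11953.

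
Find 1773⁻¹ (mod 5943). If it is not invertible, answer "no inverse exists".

Compute gcd(1773, 5943):
5943 = 3×1773 + 624
1773 = 2×624 + 525
624 = 1×525 + 99
525 = 5×99 + 30
99 = 3×30 + 9
30 = 3×9 + 3
9 = 3×3 + 0
gcd(1773, 5943) = 3 ≠ 1, so 1773 has no multiplicative inverse modulo 5943.

no inverse exists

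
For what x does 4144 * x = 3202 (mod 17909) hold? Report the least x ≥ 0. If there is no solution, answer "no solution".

First find gcd(4144, 17909):
17909 = 4×4144 + 1333
4144 = 3×1333 + 145
1333 = 9×145 + 28
145 = 5×28 + 5
28 = 5×5 + 3
5 = 1×3 + 2
3 = 1×2 + 1
2 = 2×1 + 0
gcd = 1, so a unique solution mod 17909 exists.
Back-substitute for the Bézout coefficients:
1 = 3 − 2
1 = −5 + 2·3
1 = 2·28 − 11·5
1 = −11·145 + 57·28
1 = 57·1333 − 524·145
1 = −524·4144 + 1629·1333
1 = 1629·17909 − 7040·4144
So 4144·(-7040) ≡ 1 (mod 17909), giving 4144⁻¹ ≡ 10869.
x ≡ 4144⁻¹·3202 ≡ 10869·3202 ≡ 5351 (mod 17909).

5351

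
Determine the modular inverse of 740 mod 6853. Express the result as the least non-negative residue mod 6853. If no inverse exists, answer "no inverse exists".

213

Apply the Euclidean algorithm to 6853 and 740:
6853 = 9×740 + 193
740 = 3×193 + 161
193 = 1×161 + 32
161 = 5×32 + 1
32 = 32×1 + 0
Since gcd(740, 6853) = 1, back-substitute to write 1 as a combination:
1 = 161 − 5·32
1 = −5·193 + 6·161
1 = 6·740 − 23·193
1 = −23·6853 + 213·740
So 740·213 ≡ 1 (mod 6853).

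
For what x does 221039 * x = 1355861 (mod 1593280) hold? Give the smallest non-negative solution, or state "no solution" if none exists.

29819

First find gcd(221039, 1593280):
1593280 = 7*221039 + 46007
221039 = 4*46007 + 37011
46007 = 1*37011 + 8996
37011 = 4*8996 + 1027
8996 = 8*1027 + 780
1027 = 1*780 + 247
780 = 3*247 + 39
247 = 6*39 + 13
39 = 3*13 + 0
gcd = 13 and 13 | 1355861, so solutions exist. Divide through by 13: 17003x ≡ 104297 (mod 122560).
Now find 17003⁻¹ mod 122560:
122560 = 7*17003 + 3539
17003 = 4*3539 + 2847
3539 = 1*2847 + 692
2847 = 4*692 + 79
692 = 8*79 + 60
79 = 1*60 + 19
60 = 3*19 + 3
19 = 6*3 + 1
3 = 3*1 + 0
Back-substitute:
1 = 19 − 6·3
1 = −6·60 + 19·19
1 = 19·79 − 25·60
1 = −25·692 + 219·79
1 = 219·2847 − 901·692
1 = −901·3539 + 1120·2847
1 = 1120·17003 − 5381·3539
1 = −5381·122560 + 38787·17003
So 17003⁻¹ ≡ 38787 (mod 122560).
Then x ≡ 38787·104297 ≡ 29819 (mod 122560); the smallest non-negative solution is x = 29819.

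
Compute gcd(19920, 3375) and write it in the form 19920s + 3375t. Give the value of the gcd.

Euclidean algorithm:
19920 = 5*3375 + 3045
3375 = 1*3045 + 330
3045 = 9*330 + 75
330 = 4*75 + 30
75 = 2*30 + 15
30 = 2*15 + 0
gcd(19920, 3375) = 15.
Express as a combination:
15 = 75 − 2·30
15 = −2·330 + 9·75
15 = 9·3045 − 83·330
15 = −83·3375 + 92·3045
15 = 92·19920 − 543·3375
So 15 = (92)·19920 + (-543)·3375.

15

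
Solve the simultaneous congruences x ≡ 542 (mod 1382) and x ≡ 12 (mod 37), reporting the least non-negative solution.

26800

Write x = 542 + 1382·k. Then 1382·k ≡ 12 − 542 ≡ 25 (mod 37).
Need 1382⁻¹ mod 37. Extended Euclid on (37, 13):
37 = 2×13 + 11
13 = 1×11 + 2
11 = 5×2 + 1
2 = 2×1 + 0
Back-substitute:
1 = 11 − 5·2
1 = −5·13 + 6·11
1 = 6·37 − 17·13
1382⁻¹ ≡ 20 (mod 37), so k ≡ 20·25 ≡ 19 (mod 37).
x = 542 + 1382·19 = 26800.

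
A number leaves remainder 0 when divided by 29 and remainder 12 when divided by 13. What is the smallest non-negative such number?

Write x = 0 + 29·k. Then 29·k ≡ 12 − 0 ≡ 12 (mod 13).
Need 29⁻¹ mod 13. Extended Euclid on (13, 3):
13 = 4×3 + 1
3 = 3×1 + 0
Back-substitute:
1 = 13 − 4·3
29⁻¹ ≡ 9 (mod 13), so k ≡ 9·12 ≡ 4 (mod 13).
x = 0 + 29·4 = 116.

116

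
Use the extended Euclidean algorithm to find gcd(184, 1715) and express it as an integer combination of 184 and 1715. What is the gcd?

1

Apply Euclid's algorithm to 1715 and 184:
1715 = 9*184 + 59
184 = 3*59 + 7
59 = 8*7 + 3
7 = 2*3 + 1
3 = 3*1 + 0
gcd(184, 1715) = 1.
Back-substituting:
1 = 7 − 2·3
1 = −2·59 + 17·7
1 = 17·184 − 53·59
1 = −53·1715 + 494·184
So 1 = (-53)·1715 + (494)·184.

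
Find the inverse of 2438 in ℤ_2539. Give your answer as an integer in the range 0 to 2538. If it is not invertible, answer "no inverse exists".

Run Euclid on (2539, 2438):
2539 = 1*2438 + 101
2438 = 24*101 + 14
101 = 7*14 + 3
14 = 4*3 + 2
3 = 1*2 + 1
2 = 2*1 + 0
The gcd is 1. Working backward:
1 = 3 − 2
1 = −14 + 5·3
1 = 5·101 − 36·14
1 = −36·2438 + 869·101
1 = 869·2539 − 905·2438
Thus 2438·(-905) ≡ 1 (mod 2539); reducing, -905 mod 2539 = 1634.

1634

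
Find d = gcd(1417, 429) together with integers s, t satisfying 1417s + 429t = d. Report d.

Repeated division:
1417 = 3*429 + 130
429 = 3*130 + 39
130 = 3*39 + 13
39 = 3*13 + 0
gcd(1417, 429) = 13.
Back-substituting:
13 = 130 − 3·39
13 = −3·429 + 10·130
13 = 10·1417 − 33·429
So 13 = (10)·1417 + (-33)·429.

13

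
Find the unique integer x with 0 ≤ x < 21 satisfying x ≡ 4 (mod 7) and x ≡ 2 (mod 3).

11

Write x = 4 + 7·k. Then 7·k ≡ 2 − 4 ≡ 1 (mod 3).
Need 7⁻¹ mod 3. Extended Euclid on (3, 1):
3 = 3·1 + 0
7⁻¹ ≡ 1 (mod 3), so k ≡ 1·1 ≡ 1 (mod 3).
x = 4 + 7·1 = 11.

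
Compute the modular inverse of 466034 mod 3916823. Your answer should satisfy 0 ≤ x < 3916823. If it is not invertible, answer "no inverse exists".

940448

Run Euclid on (3916823, 466034):
3916823 = 8·466034 + 188551
466034 = 2·188551 + 88932
188551 = 2·88932 + 10687
88932 = 8·10687 + 3436
10687 = 3·3436 + 379
3436 = 9·379 + 25
379 = 15·25 + 4
25 = 6·4 + 1
4 = 4·1 + 0
Since gcd(466034, 3916823) = 1, back-substitute to write 1 as a combination:
1 = 25 − 6·4
1 = −6·379 + 91·25
1 = 91·3436 − 825·379
1 = −825·10687 + 2566·3436
1 = 2566·88932 − 21353·10687
1 = −21353·188551 + 45272·88932
1 = 45272·466034 − 111897·188551
1 = −111897·3916823 + 940448·466034
So 466034·940448 ≡ 1 (mod 3916823).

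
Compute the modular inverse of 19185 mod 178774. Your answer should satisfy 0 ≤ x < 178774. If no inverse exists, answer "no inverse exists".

gcd(178774, 19185) by repeated division:
178774 = 9·19185 + 6109
19185 = 3·6109 + 858
6109 = 7·858 + 103
858 = 8·103 + 34
103 = 3·34 + 1
34 = 34·1 + 0
Since gcd(19185, 178774) = 1, back-substitute to write 1 as a combination:
1 = 103 − 3·34
1 = −3·858 + 25·103
1 = 25·6109 − 178·858
1 = −178·19185 + 559·6109
1 = 559·178774 − 5209·19185
Hence 19185⁻¹ ≡ -5209 ≡ 173565 (mod 178774).

173565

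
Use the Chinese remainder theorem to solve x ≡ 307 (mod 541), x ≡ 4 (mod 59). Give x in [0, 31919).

6258

Write x = 307 + 541·k. Then 541·k ≡ 4 − 307 ≡ 51 (mod 59).
Need 541⁻¹ mod 59. Extended Euclid on (59, 10):
59 = 5×10 + 9
10 = 1×9 + 1
9 = 9×1 + 0
Back-substitute:
1 = 10 − 9
1 = −59 + 6·10
541⁻¹ ≡ 6 (mod 59), so k ≡ 6·51 ≡ 11 (mod 59).
x = 307 + 541·11 = 6258.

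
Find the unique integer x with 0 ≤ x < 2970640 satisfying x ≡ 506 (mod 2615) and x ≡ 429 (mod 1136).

Write x = 506 + 2615·k. Then 2615·k ≡ 429 − 506 ≡ 1059 (mod 1136).
Need 2615⁻¹ mod 1136. Extended Euclid on (1136, 343):
1136 = 3*343 + 107
343 = 3*107 + 22
107 = 4*22 + 19
22 = 1*19 + 3
19 = 6*3 + 1
3 = 3*1 + 0
Back-substitute:
1 = 19 − 6·3
1 = −6·22 + 7·19
1 = 7·107 − 34·22
1 = −34·343 + 109·107
1 = 109·1136 − 361·343
2615⁻¹ ≡ 775 (mod 1136), so k ≡ 775·1059 ≡ 533 (mod 1136).
x = 506 + 2615·533 = 1394301.

1394301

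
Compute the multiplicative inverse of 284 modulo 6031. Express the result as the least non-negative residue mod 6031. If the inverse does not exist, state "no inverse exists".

1890

gcd(6031, 284) by repeated division:
6031 = 21·284 + 67
284 = 4·67 + 16
67 = 4·16 + 3
16 = 5·3 + 1
3 = 3·1 + 0
Since gcd(284, 6031) = 1, back-substitute to write 1 as a combination:
1 = 16 − 5·3
1 = −5·67 + 21·16
1 = 21·284 − 89·67
1 = −89·6031 + 1890·284
So 284·1890 ≡ 1 (mod 6031).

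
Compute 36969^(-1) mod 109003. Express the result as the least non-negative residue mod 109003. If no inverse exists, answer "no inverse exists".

81924

gcd(109003, 36969) by repeated division:
109003 = 2·36969 + 35065
36969 = 1·35065 + 1904
35065 = 18·1904 + 793
1904 = 2·793 + 318
793 = 2·318 + 157
318 = 2·157 + 4
157 = 39·4 + 1
4 = 4·1 + 0
gcd = 1, so the inverse exists. Back-substitute:
1 = 157 − 39·4
1 = −39·318 + 79·157
1 = 79·793 − 197·318
1 = −197·1904 + 473·793
1 = 473·35065 − 8711·1904
1 = −8711·36969 + 9184·35065
1 = 9184·109003 − 27079·36969
Thus 36969·(-27079) ≡ 1 (mod 109003); reducing, -27079 mod 109003 = 81924.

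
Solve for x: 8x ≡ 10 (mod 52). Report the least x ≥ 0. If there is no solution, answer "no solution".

no solution

gcd(8, 52):
52 = 6*8 + 4
8 = 2*4 + 0
gcd = 4, but 4 ∤ 10, so the congruence has no solution.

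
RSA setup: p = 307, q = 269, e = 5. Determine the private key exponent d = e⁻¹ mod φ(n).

φ(n) = (p−1)(q−1) = 306·268 = 82008.
Need d with 5·d ≡ 1 (mod 82008). Apply the extended Euclidean algorithm:
82008 = 16401·5 + 3
5 = 1·3 + 2
3 = 1·2 + 1
2 = 2·1 + 0
Back-substitute:
1 = 3 − 2
1 = −5 + 2·3
1 = 2·82008 − 32803·5
So 5·(-32803) ≡ 1 (mod 82008), hence d ≡ -32803 ≡ 49205 (mod 82008).

49205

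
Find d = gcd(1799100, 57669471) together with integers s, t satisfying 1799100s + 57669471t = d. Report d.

9

Repeated division:
57669471 = 32*1799100 + 98271
1799100 = 18*98271 + 30222
98271 = 3*30222 + 7605
30222 = 3*7605 + 7407
7605 = 1*7407 + 198
7407 = 37*198 + 81
198 = 2*81 + 36
81 = 2*36 + 9
36 = 4*9 + 0
gcd(1799100, 57669471) = 9.
Working backward:
9 = 81 − 2·36
9 = −2·198 + 5·81
9 = 5·7407 − 187·198
9 = −187·7605 + 192·7407
9 = 192·30222 − 763·7605
9 = −763·98271 + 2481·30222
9 = 2481·1799100 − 45421·98271
9 = −45421·57669471 + 1455953·1799100
So 9 = (-45421)·57669471 + (1455953)·1799100.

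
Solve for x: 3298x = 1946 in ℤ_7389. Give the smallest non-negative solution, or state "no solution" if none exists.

First find gcd(3298, 7389):
7389 = 2*3298 + 793
3298 = 4*793 + 126
793 = 6*126 + 37
126 = 3*37 + 15
37 = 2*15 + 7
15 = 2*7 + 1
7 = 7*1 + 0
gcd = 1, so a unique solution mod 7389 exists.
Back-substitute for the Bézout coefficients:
1 = 15 − 2·7
1 = −2·37 + 5·15
1 = 5·126 − 17·37
1 = −17·793 + 107·126
1 = 107·3298 − 445·793
1 = −445·7389 + 997·3298
So 3298·(997) ≡ 1 (mod 7389), giving 3298⁻¹ ≡ 997.
x ≡ 3298⁻¹·1946 ≡ 997·1946 ≡ 4244 (mod 7389).

4244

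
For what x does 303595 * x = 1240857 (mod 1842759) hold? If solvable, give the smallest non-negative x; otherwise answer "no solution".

71397

First find gcd(303595, 1842759):
1842759 = 6*303595 + 21189
303595 = 14*21189 + 6949
21189 = 3*6949 + 342
6949 = 20*342 + 109
342 = 3*109 + 15
109 = 7*15 + 4
15 = 3*4 + 3
4 = 1*3 + 1
3 = 3*1 + 0
gcd = 1, so a unique solution mod 1842759 exists.
Back-substitute for the Bézout coefficients:
1 = 4 − 3
1 = −15 + 4·4
1 = 4·109 − 29·15
1 = −29·342 + 91·109
1 = 91·6949 − 1849·342
1 = −1849·21189 + 5638·6949
1 = 5638·303595 − 80781·21189
1 = −80781·1842759 + 490324·303595
So 303595·(490324) ≡ 1 (mod 1842759), giving 303595⁻¹ ≡ 490324.
x ≡ 303595⁻¹·1240857 ≡ 490324·1240857 ≡ 71397 (mod 1842759).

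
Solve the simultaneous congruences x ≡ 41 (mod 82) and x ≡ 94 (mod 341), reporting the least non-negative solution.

Write x = 41 + 82·k. Then 82·k ≡ 94 − 41 ≡ 53 (mod 341).
Need 82⁻¹ mod 341. Extended Euclid on (341, 82):
341 = 4·82 + 13
82 = 6·13 + 4
13 = 3·4 + 1
4 = 4·1 + 0
Back-substitute:
1 = 13 − 3·4
1 = −3·82 + 19·13
1 = 19·341 − 79·82
82⁻¹ ≡ 262 (mod 341), so k ≡ 262·53 ≡ 246 (mod 341).
x = 41 + 82·246 = 20213.

20213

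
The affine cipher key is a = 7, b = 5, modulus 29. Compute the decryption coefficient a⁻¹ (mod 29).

25

gcd(29, 7) by repeated division:
29 = 4·7 + 1
7 = 7·1 + 0
gcd = 1, so the inverse exists. Back-substitute:
1 = 29 − 4·7
Thus 7·(-4) ≡ 1 (mod 29); reducing, -4 mod 29 = 25.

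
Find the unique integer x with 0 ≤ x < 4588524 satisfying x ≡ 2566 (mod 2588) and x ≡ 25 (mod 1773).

Write x = 2566 + 2588·k. Then 2588·k ≡ 25 − 2566 ≡ 1005 (mod 1773).
Need 2588⁻¹ mod 1773. Extended Euclid on (1773, 815):
1773 = 2·815 + 143
815 = 5·143 + 100
143 = 1·100 + 43
100 = 2·43 + 14
43 = 3·14 + 1
14 = 14·1 + 0
Back-substitute:
1 = 43 − 3·14
1 = −3·100 + 7·43
1 = 7·143 − 10·100
1 = −10·815 + 57·143
1 = 57·1773 − 124·815
2588⁻¹ ≡ 1649 (mod 1773), so k ≡ 1649·1005 ≡ 1263 (mod 1773).
x = 2566 + 2588·1263 = 3271210.

3271210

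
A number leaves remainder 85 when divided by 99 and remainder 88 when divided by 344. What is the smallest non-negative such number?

Write x = 85 + 99·k. Then 99·k ≡ 88 − 85 ≡ 3 (mod 344).
Need 99⁻¹ mod 344. Extended Euclid on (344, 99):
344 = 3×99 + 47
99 = 2×47 + 5
47 = 9×5 + 2
5 = 2×2 + 1
2 = 2×1 + 0
Back-substitute:
1 = 5 − 2·2
1 = −2·47 + 19·5
1 = 19·99 − 40·47
1 = −40·344 + 139·99
99⁻¹ ≡ 139 (mod 344), so k ≡ 139·3 ≡ 73 (mod 344).
x = 85 + 99·73 = 7312.

7312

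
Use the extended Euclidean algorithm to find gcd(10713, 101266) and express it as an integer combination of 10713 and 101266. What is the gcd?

1

Repeated division:
101266 = 9*10713 + 4849
10713 = 2*4849 + 1015
4849 = 4*1015 + 789
1015 = 1*789 + 226
789 = 3*226 + 111
226 = 2*111 + 4
111 = 27*4 + 3
4 = 1*3 + 1
3 = 3*1 + 0
gcd(10713, 101266) = 1.
Back-substituting:
1 = 4 − 3
1 = −111 + 28·4
1 = 28·226 − 57·111
1 = −57·789 + 199·226
1 = 199·1015 − 256·789
1 = −256·4849 + 1223·1015
1 = 1223·10713 − 2702·4849
1 = −2702·101266 + 25541·10713
So 1 = (-2702)·101266 + (25541)·10713.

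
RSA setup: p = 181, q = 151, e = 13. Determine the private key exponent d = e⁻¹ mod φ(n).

φ(n) = (p−1)(q−1) = 180·150 = 27000.
Need d with 13·d ≡ 1 (mod 27000). Apply the extended Euclidean algorithm:
27000 = 2076×13 + 12
13 = 1×12 + 1
12 = 12×1 + 0
Back-substitute:
1 = 13 − 12
1 = −27000 + 2077·13
So 13·2077 ≡ 1 (mod 27000), hence d = 2077.

2077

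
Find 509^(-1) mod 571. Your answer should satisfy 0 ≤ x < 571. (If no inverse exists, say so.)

396

Extended Euclidean algorithm:
571 = 1*509 + 62
509 = 8*62 + 13
62 = 4*13 + 10
13 = 1*10 + 3
10 = 3*3 + 1
3 = 3*1 + 0
Since gcd(509, 571) = 1, back-substitute to write 1 as a combination:
1 = 10 − 3·3
1 = −3·13 + 4·10
1 = 4·62 − 19·13
1 = −19·509 + 156·62
1 = 156·571 − 175·509
So 509·(-175) ≡ 1 (mod 571), and -175 ≡ 396 (mod 571).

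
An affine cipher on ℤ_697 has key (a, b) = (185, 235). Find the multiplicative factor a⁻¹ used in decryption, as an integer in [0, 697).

Run Euclid on (697, 185):
697 = 3×185 + 142
185 = 1×142 + 43
142 = 3×43 + 13
43 = 3×13 + 4
13 = 3×4 + 1
4 = 4×1 + 0
Since gcd(185, 697) = 1, back-substitute to write 1 as a combination:
1 = 13 − 3·4
1 = −3·43 + 10·13
1 = 10·142 − 33·43
1 = −33·185 + 43·142
1 = 43·697 − 162·185
Hence 185⁻¹ ≡ -162 ≡ 535 (mod 697).

535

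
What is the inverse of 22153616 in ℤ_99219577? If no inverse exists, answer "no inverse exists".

7496027

Run Euclid on (99219577, 22153616):
99219577 = 4×22153616 + 10605113
22153616 = 2×10605113 + 943390
10605113 = 11×943390 + 227823
943390 = 4×227823 + 32098
227823 = 7×32098 + 3137
32098 = 10×3137 + 728
3137 = 4×728 + 225
728 = 3×225 + 53
225 = 4×53 + 13
53 = 4×13 + 1
13 = 13×1 + 0
Since gcd(22153616, 99219577) = 1, back-substitute to write 1 as a combination:
1 = 53 − 4·13
1 = −4·225 + 17·53
1 = 17·728 − 55·225
1 = −55·3137 + 237·728
1 = 237·32098 − 2425·3137
1 = −2425·227823 + 17212·32098
1 = 17212·943390 − 71273·227823
1 = −71273·10605113 + 801215·943390
1 = 801215·22153616 − 1673703·10605113
1 = −1673703·99219577 + 7496027·22153616
So 22153616·7496027 ≡ 1 (mod 99219577).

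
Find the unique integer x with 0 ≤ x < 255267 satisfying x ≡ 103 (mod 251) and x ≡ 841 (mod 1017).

Write x = 103 + 251·k. Then 251·k ≡ 841 − 103 ≡ 738 (mod 1017).
Need 251⁻¹ mod 1017. Extended Euclid on (1017, 251):
1017 = 4×251 + 13
251 = 19×13 + 4
13 = 3×4 + 1
4 = 4×1 + 0
Back-substitute:
1 = 13 − 3·4
1 = −3·251 + 58·13
1 = 58·1017 − 235·251
251⁻¹ ≡ 782 (mod 1017), so k ≡ 782·738 ≡ 477 (mod 1017).
x = 103 + 251·477 = 119830.

119830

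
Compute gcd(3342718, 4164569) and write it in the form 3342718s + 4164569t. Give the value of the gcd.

Euclidean algorithm:
4164569 = 1×3342718 + 821851
3342718 = 4×821851 + 55314
821851 = 14×55314 + 47455
55314 = 1×47455 + 7859
47455 = 6×7859 + 301
7859 = 26×301 + 33
301 = 9×33 + 4
33 = 8×4 + 1
4 = 4×1 + 0
gcd(3342718, 4164569) = 1.
Working backward:
1 = 33 − 8·4
1 = −8·301 + 73·33
1 = 73·7859 − 1906·301
1 = −1906·47455 + 11509·7859
1 = 11509·55314 − 13415·47455
1 = −13415·821851 + 199319·55314
1 = 199319·3342718 − 810691·821851
1 = −810691·4164569 + 1010010·3342718
So 1 = (-810691)·4164569 + (1010010)·3342718.

1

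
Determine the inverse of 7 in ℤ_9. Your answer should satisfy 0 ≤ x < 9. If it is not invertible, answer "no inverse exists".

4

Apply the Euclidean algorithm to 9 and 7:
9 = 1·7 + 2
7 = 3·2 + 1
2 = 2·1 + 0
The gcd is 1. Working backward:
1 = 7 − 3·2
1 = −3·9 + 4·7
So 7·4 ≡ 1 (mod 9).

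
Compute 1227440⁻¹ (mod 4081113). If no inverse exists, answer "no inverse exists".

Extended Euclidean algorithm:
4081113 = 3*1227440 + 398793
1227440 = 3*398793 + 31061
398793 = 12*31061 + 26061
31061 = 1*26061 + 5000
26061 = 5*5000 + 1061
5000 = 4*1061 + 756
1061 = 1*756 + 305
756 = 2*305 + 146
305 = 2*146 + 13
146 = 11*13 + 3
13 = 4*3 + 1
3 = 3*1 + 0
Since gcd(1227440, 4081113) = 1, back-substitute to write 1 as a combination:
1 = 13 − 4·3
1 = −4·146 + 45·13
1 = 45·305 − 94·146
1 = −94·756 + 233·305
1 = 233·1061 − 327·756
1 = −327·5000 + 1541·1061
1 = 1541·26061 − 8032·5000
1 = −8032·31061 + 9573·26061
1 = 9573·398793 − 122908·31061
1 = −122908·1227440 + 378297·398793
1 = 378297·4081113 − 1257799·1227440
Hence 1227440⁻¹ ≡ -1257799 ≡ 2823314 (mod 4081113).

2823314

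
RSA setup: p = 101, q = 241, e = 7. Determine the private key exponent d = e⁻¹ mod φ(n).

φ(n) = (p−1)(q−1) = 100·240 = 24000.
Need d with 7·d ≡ 1 (mod 24000). Apply the extended Euclidean algorithm:
24000 = 3428*7 + 4
7 = 1*4 + 3
4 = 1*3 + 1
3 = 3*1 + 0
Back-substitute:
1 = 4 − 3
1 = −7 + 2·4
1 = 2·24000 − 6857·7
So 7·(-6857) ≡ 1 (mod 24000), hence d ≡ -6857 ≡ 17143 (mod 24000).

17143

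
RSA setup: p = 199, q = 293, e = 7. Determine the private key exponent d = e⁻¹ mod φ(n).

φ(n) = (p−1)(q−1) = 198·292 = 57816.
Need d with 7·d ≡ 1 (mod 57816). Apply the extended Euclidean algorithm:
57816 = 8259×7 + 3
7 = 2×3 + 1
3 = 3×1 + 0
Back-substitute:
1 = 7 − 2·3
1 = −2·57816 + 16519·7
So 7·16519 ≡ 1 (mod 57816), hence d = 16519.

16519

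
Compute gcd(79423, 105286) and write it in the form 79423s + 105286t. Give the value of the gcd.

1

Apply Euclid's algorithm to 105286 and 79423:
105286 = 1×79423 + 25863
79423 = 3×25863 + 1834
25863 = 14×1834 + 187
1834 = 9×187 + 151
187 = 1×151 + 36
151 = 4×36 + 7
36 = 5×7 + 1
7 = 7×1 + 0
gcd(79423, 105286) = 1.
Working backward:
1 = 36 − 5·7
1 = −5·151 + 21·36
1 = 21·187 − 26·151
1 = −26·1834 + 255·187
1 = 255·25863 − 3596·1834
1 = −3596·79423 + 11043·25863
1 = 11043·105286 − 14639·79423
So 1 = (11043)·105286 + (-14639)·79423.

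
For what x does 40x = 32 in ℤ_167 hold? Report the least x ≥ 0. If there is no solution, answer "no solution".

First find gcd(40, 167):
167 = 4*40 + 7
40 = 5*7 + 5
7 = 1*5 + 2
5 = 2*2 + 1
2 = 2*1 + 0
gcd = 1, so a unique solution mod 167 exists.
Back-substitute for the Bézout coefficients:
1 = 5 − 2·2
1 = −2·7 + 3·5
1 = 3·40 − 17·7
1 = −17·167 + 71·40
So 40·(71) ≡ 1 (mod 167), giving 40⁻¹ ≡ 71.
x ≡ 40⁻¹·32 ≡ 71·32 ≡ 101 (mod 167).

101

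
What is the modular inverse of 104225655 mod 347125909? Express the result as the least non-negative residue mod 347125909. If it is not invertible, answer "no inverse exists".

22773518

Run Euclid on (347125909, 104225655):
347125909 = 3·104225655 + 34448944
104225655 = 3·34448944 + 878823
34448944 = 39·878823 + 174847
878823 = 5·174847 + 4588
174847 = 38·4588 + 503
4588 = 9·503 + 61
503 = 8·61 + 15
61 = 4·15 + 1
15 = 15·1 + 0
The gcd is 1. Working backward:
1 = 61 − 4·15
1 = −4·503 + 33·61
1 = 33·4588 − 301·503
1 = −301·174847 + 11471·4588
1 = 11471·878823 − 57656·174847
1 = −57656·34448944 + 2260055·878823
1 = 2260055·104225655 − 6837821·34448944
1 = −6837821·347125909 + 22773518·104225655
So 104225655·22773518 ≡ 1 (mod 347125909).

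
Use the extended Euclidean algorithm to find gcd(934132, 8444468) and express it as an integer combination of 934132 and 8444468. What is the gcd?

4

Repeated division:
8444468 = 9·934132 + 37280
934132 = 25·37280 + 2132
37280 = 17·2132 + 1036
2132 = 2·1036 + 60
1036 = 17·60 + 16
60 = 3·16 + 12
16 = 1·12 + 4
12 = 3·4 + 0
gcd(934132, 8444468) = 4.
Working backward:
4 = 16 − 12
4 = −60 + 4·16
4 = 4·1036 − 69·60
4 = −69·2132 + 142·1036
4 = 142·37280 − 2483·2132
4 = −2483·934132 + 62217·37280
4 = 62217·8444468 − 562436·934132
So 4 = (62217)·8444468 + (-562436)·934132.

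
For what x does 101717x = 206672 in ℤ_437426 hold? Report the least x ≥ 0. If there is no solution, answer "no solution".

no solution

gcd(101717, 437426):
437426 = 4*101717 + 30558
101717 = 3*30558 + 10043
30558 = 3*10043 + 429
10043 = 23*429 + 176
429 = 2*176 + 77
176 = 2*77 + 22
77 = 3*22 + 11
22 = 2*11 + 0
gcd = 11, but 11 ∤ 206672, so the congruence has no solution.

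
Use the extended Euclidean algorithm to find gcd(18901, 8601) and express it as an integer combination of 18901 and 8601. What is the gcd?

1

Apply Euclid's algorithm to 18901 and 8601:
18901 = 2*8601 + 1699
8601 = 5*1699 + 106
1699 = 16*106 + 3
106 = 35*3 + 1
3 = 3*1 + 0
gcd(18901, 8601) = 1.
Back-substituting:
1 = 106 − 35·3
1 = −35·1699 + 561·106
1 = 561·8601 − 2840·1699
1 = −2840·18901 + 6241·8601
So 1 = (-2840)·18901 + (6241)·8601.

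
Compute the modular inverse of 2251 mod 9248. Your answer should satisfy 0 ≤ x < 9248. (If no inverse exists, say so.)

gcd(9248, 2251) by repeated division:
9248 = 4·2251 + 244
2251 = 9·244 + 55
244 = 4·55 + 24
55 = 2·24 + 7
24 = 3·7 + 3
7 = 2·3 + 1
3 = 3·1 + 0
gcd = 1, so the inverse exists. Back-substitute:
1 = 7 − 2·3
1 = −2·24 + 7·7
1 = 7·55 − 16·24
1 = −16·244 + 71·55
1 = 71·2251 − 655·244
1 = −655·9248 + 2691·2251
So 2251·2691 ≡ 1 (mod 9248).

2691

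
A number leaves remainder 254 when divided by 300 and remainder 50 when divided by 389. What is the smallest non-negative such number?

Write x = 254 + 300·k. Then 300·k ≡ 50 − 254 ≡ 185 (mod 389).
Need 300⁻¹ mod 389. Extended Euclid on (389, 300):
389 = 1*300 + 89
300 = 3*89 + 33
89 = 2*33 + 23
33 = 1*23 + 10
23 = 2*10 + 3
10 = 3*3 + 1
3 = 3*1 + 0
Back-substitute:
1 = 10 − 3·3
1 = −3·23 + 7·10
1 = 7·33 − 10·23
1 = −10·89 + 27·33
1 = 27·300 − 91·89
1 = −91·389 + 118·300
300⁻¹ ≡ 118 (mod 389), so k ≡ 118·185 ≡ 46 (mod 389).
x = 254 + 300·46 = 14054.

14054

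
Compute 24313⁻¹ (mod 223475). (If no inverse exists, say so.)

53302

Apply the Euclidean algorithm to 223475 and 24313:
223475 = 9*24313 + 4658
24313 = 5*4658 + 1023
4658 = 4*1023 + 566
1023 = 1*566 + 457
566 = 1*457 + 109
457 = 4*109 + 21
109 = 5*21 + 4
21 = 5*4 + 1
4 = 4*1 + 0
The gcd is 1. Working backward:
1 = 21 − 5·4
1 = −5·109 + 26·21
1 = 26·457 − 109·109
1 = −109·566 + 135·457
1 = 135·1023 − 244·566
1 = −244·4658 + 1111·1023
1 = 1111·24313 − 5799·4658
1 = −5799·223475 + 53302·24313
So 24313·53302 ≡ 1 (mod 223475).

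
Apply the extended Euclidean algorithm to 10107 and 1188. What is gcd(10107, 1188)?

Repeated division:
10107 = 8×1188 + 603
1188 = 1×603 + 585
603 = 1×585 + 18
585 = 32×18 + 9
18 = 2×9 + 0
gcd(10107, 1188) = 9.
Back-substituting:
9 = 585 − 32·18
9 = −32·603 + 33·585
9 = 33·1188 − 65·603
9 = −65·10107 + 553·1188
So 9 = (-65)·10107 + (553)·1188.

9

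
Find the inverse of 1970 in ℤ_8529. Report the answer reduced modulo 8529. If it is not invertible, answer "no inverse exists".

Apply the Euclidean algorithm to 8529 and 1970:
8529 = 4*1970 + 649
1970 = 3*649 + 23
649 = 28*23 + 5
23 = 4*5 + 3
5 = 1*3 + 2
3 = 1*2 + 1
2 = 2*1 + 0
The gcd is 1. Working backward:
1 = 3 − 2
1 = −5 + 2·3
1 = 2·23 − 9·5
1 = −9·649 + 254·23
1 = 254·1970 − 771·649
1 = −771·8529 + 3338·1970
So 1970·3338 ≡ 1 (mod 8529).

3338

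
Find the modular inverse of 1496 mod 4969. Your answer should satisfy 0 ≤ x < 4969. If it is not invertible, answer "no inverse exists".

Run Euclid on (4969, 1496):
4969 = 3*1496 + 481
1496 = 3*481 + 53
481 = 9*53 + 4
53 = 13*4 + 1
4 = 4*1 + 0
Since gcd(1496, 4969) = 1, back-substitute to write 1 as a combination:
1 = 53 − 13·4
1 = −13·481 + 118·53
1 = 118·1496 − 367·481
1 = −367·4969 + 1219·1496
So 1496·1219 ≡ 1 (mod 4969).

1219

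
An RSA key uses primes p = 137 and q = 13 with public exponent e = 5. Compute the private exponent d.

653

φ(n) = (p−1)(q−1) = 136·12 = 1632.
Need d with 5·d ≡ 1 (mod 1632). Apply the extended Euclidean algorithm:
1632 = 326*5 + 2
5 = 2*2 + 1
2 = 2*1 + 0
Back-substitute:
1 = 5 − 2·2
1 = −2·1632 + 653·5
So 5·653 ≡ 1 (mod 1632), hence d = 653.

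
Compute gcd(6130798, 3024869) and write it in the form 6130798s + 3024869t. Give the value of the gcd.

Euclidean algorithm:
6130798 = 2·3024869 + 81060
3024869 = 37·81060 + 25649
81060 = 3·25649 + 4113
25649 = 6·4113 + 971
4113 = 4·971 + 229
971 = 4·229 + 55
229 = 4·55 + 9
55 = 6·9 + 1
9 = 9·1 + 0
gcd(6130798, 3024869) = 1.
Working backward:
1 = 55 − 6·9
1 = −6·229 + 25·55
1 = 25·971 − 106·229
1 = −106·4113 + 449·971
1 = 449·25649 − 2800·4113
1 = −2800·81060 + 8849·25649
1 = 8849·3024869 − 330213·81060
1 = −330213·6130798 + 669275·3024869
So 1 = (-330213)·6130798 + (669275)·3024869.

1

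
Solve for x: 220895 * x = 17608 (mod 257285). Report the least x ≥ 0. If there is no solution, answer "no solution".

gcd(220895, 257285):
257285 = 1·220895 + 36390
220895 = 6·36390 + 2555
36390 = 14·2555 + 620
2555 = 4·620 + 75
620 = 8·75 + 20
75 = 3·20 + 15
20 = 1·15 + 5
15 = 3·5 + 0
gcd = 5, but 5 ∤ 17608, so the congruence has no solution.

no solution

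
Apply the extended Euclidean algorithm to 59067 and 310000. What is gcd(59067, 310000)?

1

Repeated division:
310000 = 5×59067 + 14665
59067 = 4×14665 + 407
14665 = 36×407 + 13
407 = 31×13 + 4
13 = 3×4 + 1
4 = 4×1 + 0
gcd(59067, 310000) = 1.
Express as a combination:
1 = 13 − 3·4
1 = −3·407 + 94·13
1 = 94·14665 − 3387·407
1 = −3387·59067 + 13642·14665
1 = 13642·310000 − 71597·59067
So 1 = (13642)·310000 + (-71597)·59067.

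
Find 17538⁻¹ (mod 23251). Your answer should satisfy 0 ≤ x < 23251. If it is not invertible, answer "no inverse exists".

21969

Apply the Euclidean algorithm to 23251 and 17538:
23251 = 1×17538 + 5713
17538 = 3×5713 + 399
5713 = 14×399 + 127
399 = 3×127 + 18
127 = 7×18 + 1
18 = 18×1 + 0
The gcd is 1. Working backward:
1 = 127 − 7·18
1 = −7·399 + 22·127
1 = 22·5713 − 315·399
1 = −315·17538 + 967·5713
1 = 967·23251 − 1282·17538
So 17538·(-1282) ≡ 1 (mod 23251), and -1282 ≡ 21969 (mod 23251).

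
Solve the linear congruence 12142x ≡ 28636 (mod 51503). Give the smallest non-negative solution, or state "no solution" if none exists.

First find gcd(12142, 51503):
51503 = 4·12142 + 2935
12142 = 4·2935 + 402
2935 = 7·402 + 121
402 = 3·121 + 39
121 = 3·39 + 4
39 = 9·4 + 3
4 = 1·3 + 1
3 = 3·1 + 0
gcd = 1, so a unique solution mod 51503 exists.
Back-substitute for the Bézout coefficients:
1 = 4 − 3
1 = −39 + 10·4
1 = 10·121 − 31·39
1 = −31·402 + 103·121
1 = 103·2935 − 752·402
1 = −752·12142 + 3111·2935
1 = 3111·51503 − 13196·12142
So 12142·(-13196) ≡ 1 (mod 51503), giving 12142⁻¹ ≡ 38307.
x ≡ 12142⁻¹·28636 ≡ 38307·28636 ≡ 48358 (mod 51503).

48358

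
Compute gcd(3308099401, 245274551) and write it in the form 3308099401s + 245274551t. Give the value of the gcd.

Apply Euclid's algorithm to 3308099401 and 245274551:
3308099401 = 13*245274551 + 119530238
245274551 = 2*119530238 + 6214075
119530238 = 19*6214075 + 1462813
6214075 = 4*1462813 + 362823
1462813 = 4*362823 + 11521
362823 = 31*11521 + 5672
11521 = 2*5672 + 177
5672 = 32*177 + 8
177 = 22*8 + 1
8 = 8*1 + 0
gcd(3308099401, 245274551) = 1.
Back-substituting:
1 = 177 − 22·8
1 = −22·5672 + 705·177
1 = 705·11521 − 1432·5672
1 = −1432·362823 + 45097·11521
1 = 45097·1462813 − 181820·362823
1 = −181820·6214075 + 772377·1462813
1 = 772377·119530238 − 14856983·6214075
1 = −14856983·245274551 + 30486343·119530238
1 = 30486343·3308099401 − 411179442·245274551
So 1 = (30486343)·3308099401 + (-411179442)·245274551.

1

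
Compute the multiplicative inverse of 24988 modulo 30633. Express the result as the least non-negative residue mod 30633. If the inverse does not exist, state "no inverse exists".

Extended Euclidean algorithm:
30633 = 1·24988 + 5645
24988 = 4·5645 + 2408
5645 = 2·2408 + 829
2408 = 2·829 + 750
829 = 1·750 + 79
750 = 9·79 + 39
79 = 2·39 + 1
39 = 39·1 + 0
gcd = 1, so the inverse exists. Back-substitute:
1 = 79 − 2·39
1 = −2·750 + 19·79
1 = 19·829 − 21·750
1 = −21·2408 + 61·829
1 = 61·5645 − 143·2408
1 = −143·24988 + 633·5645
1 = 633·30633 − 776·24988
Hence 24988⁻¹ ≡ -776 ≡ 29857 (mod 30633).

29857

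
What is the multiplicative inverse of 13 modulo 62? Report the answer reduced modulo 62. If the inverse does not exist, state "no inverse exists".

Apply the Euclidean algorithm to 62 and 13:
62 = 4·13 + 10
13 = 1·10 + 3
10 = 3·3 + 1
3 = 3·1 + 0
Since gcd(13, 62) = 1, back-substitute to write 1 as a combination:
1 = 10 − 3·3
1 = −3·13 + 4·10
1 = 4·62 − 19·13
So 13·(-19) ≡ 1 (mod 62), and -19 ≡ 43 (mod 62).

43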